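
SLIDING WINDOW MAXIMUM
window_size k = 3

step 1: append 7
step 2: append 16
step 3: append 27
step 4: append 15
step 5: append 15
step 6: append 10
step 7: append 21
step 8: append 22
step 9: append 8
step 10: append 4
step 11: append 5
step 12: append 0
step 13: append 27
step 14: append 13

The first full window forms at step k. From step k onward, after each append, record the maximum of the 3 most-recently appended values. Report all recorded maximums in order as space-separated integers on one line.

step 1: append 7 -> window=[7] (not full yet)
step 2: append 16 -> window=[7, 16] (not full yet)
step 3: append 27 -> window=[7, 16, 27] -> max=27
step 4: append 15 -> window=[16, 27, 15] -> max=27
step 5: append 15 -> window=[27, 15, 15] -> max=27
step 6: append 10 -> window=[15, 15, 10] -> max=15
step 7: append 21 -> window=[15, 10, 21] -> max=21
step 8: append 22 -> window=[10, 21, 22] -> max=22
step 9: append 8 -> window=[21, 22, 8] -> max=22
step 10: append 4 -> window=[22, 8, 4] -> max=22
step 11: append 5 -> window=[8, 4, 5] -> max=8
step 12: append 0 -> window=[4, 5, 0] -> max=5
step 13: append 27 -> window=[5, 0, 27] -> max=27
step 14: append 13 -> window=[0, 27, 13] -> max=27

Answer: 27 27 27 15 21 22 22 22 8 5 27 27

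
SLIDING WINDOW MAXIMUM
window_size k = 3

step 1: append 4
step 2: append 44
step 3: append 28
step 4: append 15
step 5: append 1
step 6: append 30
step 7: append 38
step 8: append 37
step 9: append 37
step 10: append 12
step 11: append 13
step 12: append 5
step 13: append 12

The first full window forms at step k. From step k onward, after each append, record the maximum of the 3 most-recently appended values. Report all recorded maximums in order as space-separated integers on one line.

step 1: append 4 -> window=[4] (not full yet)
step 2: append 44 -> window=[4, 44] (not full yet)
step 3: append 28 -> window=[4, 44, 28] -> max=44
step 4: append 15 -> window=[44, 28, 15] -> max=44
step 5: append 1 -> window=[28, 15, 1] -> max=28
step 6: append 30 -> window=[15, 1, 30] -> max=30
step 7: append 38 -> window=[1, 30, 38] -> max=38
step 8: append 37 -> window=[30, 38, 37] -> max=38
step 9: append 37 -> window=[38, 37, 37] -> max=38
step 10: append 12 -> window=[37, 37, 12] -> max=37
step 11: append 13 -> window=[37, 12, 13] -> max=37
step 12: append 5 -> window=[12, 13, 5] -> max=13
step 13: append 12 -> window=[13, 5, 12] -> max=13

Answer: 44 44 28 30 38 38 38 37 37 13 13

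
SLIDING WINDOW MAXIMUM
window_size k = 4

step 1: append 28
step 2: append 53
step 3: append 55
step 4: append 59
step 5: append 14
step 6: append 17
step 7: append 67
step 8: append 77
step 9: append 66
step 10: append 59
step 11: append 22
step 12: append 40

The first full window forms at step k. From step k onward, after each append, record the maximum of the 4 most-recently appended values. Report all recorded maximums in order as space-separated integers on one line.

step 1: append 28 -> window=[28] (not full yet)
step 2: append 53 -> window=[28, 53] (not full yet)
step 3: append 55 -> window=[28, 53, 55] (not full yet)
step 4: append 59 -> window=[28, 53, 55, 59] -> max=59
step 5: append 14 -> window=[53, 55, 59, 14] -> max=59
step 6: append 17 -> window=[55, 59, 14, 17] -> max=59
step 7: append 67 -> window=[59, 14, 17, 67] -> max=67
step 8: append 77 -> window=[14, 17, 67, 77] -> max=77
step 9: append 66 -> window=[17, 67, 77, 66] -> max=77
step 10: append 59 -> window=[67, 77, 66, 59] -> max=77
step 11: append 22 -> window=[77, 66, 59, 22] -> max=77
step 12: append 40 -> window=[66, 59, 22, 40] -> max=66

Answer: 59 59 59 67 77 77 77 77 66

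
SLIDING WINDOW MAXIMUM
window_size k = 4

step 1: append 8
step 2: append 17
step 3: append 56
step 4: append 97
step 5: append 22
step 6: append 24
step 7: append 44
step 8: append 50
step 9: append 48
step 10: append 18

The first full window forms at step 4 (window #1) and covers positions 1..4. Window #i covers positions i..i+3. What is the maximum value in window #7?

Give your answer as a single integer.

Answer: 50

Derivation:
step 1: append 8 -> window=[8] (not full yet)
step 2: append 17 -> window=[8, 17] (not full yet)
step 3: append 56 -> window=[8, 17, 56] (not full yet)
step 4: append 97 -> window=[8, 17, 56, 97] -> max=97
step 5: append 22 -> window=[17, 56, 97, 22] -> max=97
step 6: append 24 -> window=[56, 97, 22, 24] -> max=97
step 7: append 44 -> window=[97, 22, 24, 44] -> max=97
step 8: append 50 -> window=[22, 24, 44, 50] -> max=50
step 9: append 48 -> window=[24, 44, 50, 48] -> max=50
step 10: append 18 -> window=[44, 50, 48, 18] -> max=50
Window #7 max = 50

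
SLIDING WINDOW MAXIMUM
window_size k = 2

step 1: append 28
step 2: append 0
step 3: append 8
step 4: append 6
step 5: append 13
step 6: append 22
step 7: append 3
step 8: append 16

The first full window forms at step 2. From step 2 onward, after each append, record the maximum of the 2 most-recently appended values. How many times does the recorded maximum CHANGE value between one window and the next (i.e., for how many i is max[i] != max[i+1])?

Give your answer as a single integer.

step 1: append 28 -> window=[28] (not full yet)
step 2: append 0 -> window=[28, 0] -> max=28
step 3: append 8 -> window=[0, 8] -> max=8
step 4: append 6 -> window=[8, 6] -> max=8
step 5: append 13 -> window=[6, 13] -> max=13
step 6: append 22 -> window=[13, 22] -> max=22
step 7: append 3 -> window=[22, 3] -> max=22
step 8: append 16 -> window=[3, 16] -> max=16
Recorded maximums: 28 8 8 13 22 22 16
Changes between consecutive maximums: 4

Answer: 4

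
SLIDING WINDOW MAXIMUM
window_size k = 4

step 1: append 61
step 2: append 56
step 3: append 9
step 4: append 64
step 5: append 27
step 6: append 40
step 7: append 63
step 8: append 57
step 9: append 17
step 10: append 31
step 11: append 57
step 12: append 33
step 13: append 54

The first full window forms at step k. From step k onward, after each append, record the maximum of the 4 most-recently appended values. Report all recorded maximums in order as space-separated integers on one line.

Answer: 64 64 64 64 63 63 63 57 57 57

Derivation:
step 1: append 61 -> window=[61] (not full yet)
step 2: append 56 -> window=[61, 56] (not full yet)
step 3: append 9 -> window=[61, 56, 9] (not full yet)
step 4: append 64 -> window=[61, 56, 9, 64] -> max=64
step 5: append 27 -> window=[56, 9, 64, 27] -> max=64
step 6: append 40 -> window=[9, 64, 27, 40] -> max=64
step 7: append 63 -> window=[64, 27, 40, 63] -> max=64
step 8: append 57 -> window=[27, 40, 63, 57] -> max=63
step 9: append 17 -> window=[40, 63, 57, 17] -> max=63
step 10: append 31 -> window=[63, 57, 17, 31] -> max=63
step 11: append 57 -> window=[57, 17, 31, 57] -> max=57
step 12: append 33 -> window=[17, 31, 57, 33] -> max=57
step 13: append 54 -> window=[31, 57, 33, 54] -> max=57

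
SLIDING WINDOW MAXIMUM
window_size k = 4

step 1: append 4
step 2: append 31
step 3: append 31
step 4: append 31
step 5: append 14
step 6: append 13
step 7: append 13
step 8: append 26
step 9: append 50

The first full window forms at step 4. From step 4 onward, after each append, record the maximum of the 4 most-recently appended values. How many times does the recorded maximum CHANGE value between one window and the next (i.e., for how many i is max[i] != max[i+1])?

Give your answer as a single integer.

step 1: append 4 -> window=[4] (not full yet)
step 2: append 31 -> window=[4, 31] (not full yet)
step 3: append 31 -> window=[4, 31, 31] (not full yet)
step 4: append 31 -> window=[4, 31, 31, 31] -> max=31
step 5: append 14 -> window=[31, 31, 31, 14] -> max=31
step 6: append 13 -> window=[31, 31, 14, 13] -> max=31
step 7: append 13 -> window=[31, 14, 13, 13] -> max=31
step 8: append 26 -> window=[14, 13, 13, 26] -> max=26
step 9: append 50 -> window=[13, 13, 26, 50] -> max=50
Recorded maximums: 31 31 31 31 26 50
Changes between consecutive maximums: 2

Answer: 2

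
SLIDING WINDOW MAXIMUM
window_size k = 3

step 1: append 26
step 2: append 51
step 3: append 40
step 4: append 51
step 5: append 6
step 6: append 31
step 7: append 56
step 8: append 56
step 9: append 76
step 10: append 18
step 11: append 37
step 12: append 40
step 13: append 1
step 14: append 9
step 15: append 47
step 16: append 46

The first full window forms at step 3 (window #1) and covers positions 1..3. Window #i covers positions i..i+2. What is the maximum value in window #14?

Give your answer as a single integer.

step 1: append 26 -> window=[26] (not full yet)
step 2: append 51 -> window=[26, 51] (not full yet)
step 3: append 40 -> window=[26, 51, 40] -> max=51
step 4: append 51 -> window=[51, 40, 51] -> max=51
step 5: append 6 -> window=[40, 51, 6] -> max=51
step 6: append 31 -> window=[51, 6, 31] -> max=51
step 7: append 56 -> window=[6, 31, 56] -> max=56
step 8: append 56 -> window=[31, 56, 56] -> max=56
step 9: append 76 -> window=[56, 56, 76] -> max=76
step 10: append 18 -> window=[56, 76, 18] -> max=76
step 11: append 37 -> window=[76, 18, 37] -> max=76
step 12: append 40 -> window=[18, 37, 40] -> max=40
step 13: append 1 -> window=[37, 40, 1] -> max=40
step 14: append 9 -> window=[40, 1, 9] -> max=40
step 15: append 47 -> window=[1, 9, 47] -> max=47
step 16: append 46 -> window=[9, 47, 46] -> max=47
Window #14 max = 47

Answer: 47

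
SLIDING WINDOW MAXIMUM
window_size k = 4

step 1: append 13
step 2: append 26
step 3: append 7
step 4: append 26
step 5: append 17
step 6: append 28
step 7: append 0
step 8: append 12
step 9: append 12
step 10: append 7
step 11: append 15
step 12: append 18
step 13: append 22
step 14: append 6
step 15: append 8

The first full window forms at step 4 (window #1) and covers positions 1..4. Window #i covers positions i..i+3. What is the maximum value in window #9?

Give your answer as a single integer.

Answer: 18

Derivation:
step 1: append 13 -> window=[13] (not full yet)
step 2: append 26 -> window=[13, 26] (not full yet)
step 3: append 7 -> window=[13, 26, 7] (not full yet)
step 4: append 26 -> window=[13, 26, 7, 26] -> max=26
step 5: append 17 -> window=[26, 7, 26, 17] -> max=26
step 6: append 28 -> window=[7, 26, 17, 28] -> max=28
step 7: append 0 -> window=[26, 17, 28, 0] -> max=28
step 8: append 12 -> window=[17, 28, 0, 12] -> max=28
step 9: append 12 -> window=[28, 0, 12, 12] -> max=28
step 10: append 7 -> window=[0, 12, 12, 7] -> max=12
step 11: append 15 -> window=[12, 12, 7, 15] -> max=15
step 12: append 18 -> window=[12, 7, 15, 18] -> max=18
Window #9 max = 18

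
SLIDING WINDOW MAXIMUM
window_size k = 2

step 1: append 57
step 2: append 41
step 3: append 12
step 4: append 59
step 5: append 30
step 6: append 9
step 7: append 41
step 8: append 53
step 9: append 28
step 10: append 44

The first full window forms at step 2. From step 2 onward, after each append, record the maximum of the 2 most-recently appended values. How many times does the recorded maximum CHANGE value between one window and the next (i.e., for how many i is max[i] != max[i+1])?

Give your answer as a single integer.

Answer: 6

Derivation:
step 1: append 57 -> window=[57] (not full yet)
step 2: append 41 -> window=[57, 41] -> max=57
step 3: append 12 -> window=[41, 12] -> max=41
step 4: append 59 -> window=[12, 59] -> max=59
step 5: append 30 -> window=[59, 30] -> max=59
step 6: append 9 -> window=[30, 9] -> max=30
step 7: append 41 -> window=[9, 41] -> max=41
step 8: append 53 -> window=[41, 53] -> max=53
step 9: append 28 -> window=[53, 28] -> max=53
step 10: append 44 -> window=[28, 44] -> max=44
Recorded maximums: 57 41 59 59 30 41 53 53 44
Changes between consecutive maximums: 6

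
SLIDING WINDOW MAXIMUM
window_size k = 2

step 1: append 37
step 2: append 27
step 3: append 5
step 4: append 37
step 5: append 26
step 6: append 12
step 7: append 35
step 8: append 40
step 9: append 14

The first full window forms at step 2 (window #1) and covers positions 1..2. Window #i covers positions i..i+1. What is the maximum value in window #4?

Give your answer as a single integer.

Answer: 37

Derivation:
step 1: append 37 -> window=[37] (not full yet)
step 2: append 27 -> window=[37, 27] -> max=37
step 3: append 5 -> window=[27, 5] -> max=27
step 4: append 37 -> window=[5, 37] -> max=37
step 5: append 26 -> window=[37, 26] -> max=37
Window #4 max = 37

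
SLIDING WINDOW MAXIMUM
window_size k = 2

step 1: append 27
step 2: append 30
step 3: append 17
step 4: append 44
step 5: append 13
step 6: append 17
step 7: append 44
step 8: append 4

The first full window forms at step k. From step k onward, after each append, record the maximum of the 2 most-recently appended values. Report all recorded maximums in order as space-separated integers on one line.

step 1: append 27 -> window=[27] (not full yet)
step 2: append 30 -> window=[27, 30] -> max=30
step 3: append 17 -> window=[30, 17] -> max=30
step 4: append 44 -> window=[17, 44] -> max=44
step 5: append 13 -> window=[44, 13] -> max=44
step 6: append 17 -> window=[13, 17] -> max=17
step 7: append 44 -> window=[17, 44] -> max=44
step 8: append 4 -> window=[44, 4] -> max=44

Answer: 30 30 44 44 17 44 44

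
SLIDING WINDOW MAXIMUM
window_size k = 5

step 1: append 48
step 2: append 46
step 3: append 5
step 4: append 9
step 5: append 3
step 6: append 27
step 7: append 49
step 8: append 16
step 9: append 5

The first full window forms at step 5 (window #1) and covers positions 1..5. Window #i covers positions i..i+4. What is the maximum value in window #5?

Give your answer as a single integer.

Answer: 49

Derivation:
step 1: append 48 -> window=[48] (not full yet)
step 2: append 46 -> window=[48, 46] (not full yet)
step 3: append 5 -> window=[48, 46, 5] (not full yet)
step 4: append 9 -> window=[48, 46, 5, 9] (not full yet)
step 5: append 3 -> window=[48, 46, 5, 9, 3] -> max=48
step 6: append 27 -> window=[46, 5, 9, 3, 27] -> max=46
step 7: append 49 -> window=[5, 9, 3, 27, 49] -> max=49
step 8: append 16 -> window=[9, 3, 27, 49, 16] -> max=49
step 9: append 5 -> window=[3, 27, 49, 16, 5] -> max=49
Window #5 max = 49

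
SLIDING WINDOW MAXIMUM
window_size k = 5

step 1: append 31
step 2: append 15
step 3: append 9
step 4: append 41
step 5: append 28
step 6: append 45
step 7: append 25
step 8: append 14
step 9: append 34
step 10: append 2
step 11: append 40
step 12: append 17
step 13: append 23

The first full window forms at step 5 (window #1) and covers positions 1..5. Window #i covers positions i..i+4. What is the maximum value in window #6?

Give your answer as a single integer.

Answer: 45

Derivation:
step 1: append 31 -> window=[31] (not full yet)
step 2: append 15 -> window=[31, 15] (not full yet)
step 3: append 9 -> window=[31, 15, 9] (not full yet)
step 4: append 41 -> window=[31, 15, 9, 41] (not full yet)
step 5: append 28 -> window=[31, 15, 9, 41, 28] -> max=41
step 6: append 45 -> window=[15, 9, 41, 28, 45] -> max=45
step 7: append 25 -> window=[9, 41, 28, 45, 25] -> max=45
step 8: append 14 -> window=[41, 28, 45, 25, 14] -> max=45
step 9: append 34 -> window=[28, 45, 25, 14, 34] -> max=45
step 10: append 2 -> window=[45, 25, 14, 34, 2] -> max=45
Window #6 max = 45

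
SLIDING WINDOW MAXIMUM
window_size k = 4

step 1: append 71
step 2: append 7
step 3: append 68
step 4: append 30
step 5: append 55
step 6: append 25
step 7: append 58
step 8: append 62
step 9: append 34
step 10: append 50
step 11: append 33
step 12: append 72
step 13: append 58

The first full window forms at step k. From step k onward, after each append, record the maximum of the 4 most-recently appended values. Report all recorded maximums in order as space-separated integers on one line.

Answer: 71 68 68 58 62 62 62 62 72 72

Derivation:
step 1: append 71 -> window=[71] (not full yet)
step 2: append 7 -> window=[71, 7] (not full yet)
step 3: append 68 -> window=[71, 7, 68] (not full yet)
step 4: append 30 -> window=[71, 7, 68, 30] -> max=71
step 5: append 55 -> window=[7, 68, 30, 55] -> max=68
step 6: append 25 -> window=[68, 30, 55, 25] -> max=68
step 7: append 58 -> window=[30, 55, 25, 58] -> max=58
step 8: append 62 -> window=[55, 25, 58, 62] -> max=62
step 9: append 34 -> window=[25, 58, 62, 34] -> max=62
step 10: append 50 -> window=[58, 62, 34, 50] -> max=62
step 11: append 33 -> window=[62, 34, 50, 33] -> max=62
step 12: append 72 -> window=[34, 50, 33, 72] -> max=72
step 13: append 58 -> window=[50, 33, 72, 58] -> max=72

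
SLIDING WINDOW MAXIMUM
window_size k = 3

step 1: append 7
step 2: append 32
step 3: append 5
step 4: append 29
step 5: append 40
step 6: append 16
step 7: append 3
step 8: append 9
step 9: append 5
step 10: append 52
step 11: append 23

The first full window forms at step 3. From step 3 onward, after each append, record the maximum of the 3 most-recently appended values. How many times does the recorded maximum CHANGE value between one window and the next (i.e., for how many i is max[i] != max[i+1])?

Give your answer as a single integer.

step 1: append 7 -> window=[7] (not full yet)
step 2: append 32 -> window=[7, 32] (not full yet)
step 3: append 5 -> window=[7, 32, 5] -> max=32
step 4: append 29 -> window=[32, 5, 29] -> max=32
step 5: append 40 -> window=[5, 29, 40] -> max=40
step 6: append 16 -> window=[29, 40, 16] -> max=40
step 7: append 3 -> window=[40, 16, 3] -> max=40
step 8: append 9 -> window=[16, 3, 9] -> max=16
step 9: append 5 -> window=[3, 9, 5] -> max=9
step 10: append 52 -> window=[9, 5, 52] -> max=52
step 11: append 23 -> window=[5, 52, 23] -> max=52
Recorded maximums: 32 32 40 40 40 16 9 52 52
Changes between consecutive maximums: 4

Answer: 4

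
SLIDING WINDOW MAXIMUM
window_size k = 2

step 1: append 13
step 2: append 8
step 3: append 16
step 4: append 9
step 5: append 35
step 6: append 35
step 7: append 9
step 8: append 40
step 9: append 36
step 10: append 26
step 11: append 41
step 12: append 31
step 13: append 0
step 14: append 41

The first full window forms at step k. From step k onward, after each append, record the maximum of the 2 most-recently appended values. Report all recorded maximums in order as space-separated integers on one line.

Answer: 13 16 16 35 35 35 40 40 36 41 41 31 41

Derivation:
step 1: append 13 -> window=[13] (not full yet)
step 2: append 8 -> window=[13, 8] -> max=13
step 3: append 16 -> window=[8, 16] -> max=16
step 4: append 9 -> window=[16, 9] -> max=16
step 5: append 35 -> window=[9, 35] -> max=35
step 6: append 35 -> window=[35, 35] -> max=35
step 7: append 9 -> window=[35, 9] -> max=35
step 8: append 40 -> window=[9, 40] -> max=40
step 9: append 36 -> window=[40, 36] -> max=40
step 10: append 26 -> window=[36, 26] -> max=36
step 11: append 41 -> window=[26, 41] -> max=41
step 12: append 31 -> window=[41, 31] -> max=41
step 13: append 0 -> window=[31, 0] -> max=31
step 14: append 41 -> window=[0, 41] -> max=41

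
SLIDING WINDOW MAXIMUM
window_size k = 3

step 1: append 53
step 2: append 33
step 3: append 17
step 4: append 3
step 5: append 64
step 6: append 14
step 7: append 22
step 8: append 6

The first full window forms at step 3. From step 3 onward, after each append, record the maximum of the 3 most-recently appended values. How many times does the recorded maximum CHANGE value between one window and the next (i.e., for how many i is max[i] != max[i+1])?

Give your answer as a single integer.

step 1: append 53 -> window=[53] (not full yet)
step 2: append 33 -> window=[53, 33] (not full yet)
step 3: append 17 -> window=[53, 33, 17] -> max=53
step 4: append 3 -> window=[33, 17, 3] -> max=33
step 5: append 64 -> window=[17, 3, 64] -> max=64
step 6: append 14 -> window=[3, 64, 14] -> max=64
step 7: append 22 -> window=[64, 14, 22] -> max=64
step 8: append 6 -> window=[14, 22, 6] -> max=22
Recorded maximums: 53 33 64 64 64 22
Changes between consecutive maximums: 3

Answer: 3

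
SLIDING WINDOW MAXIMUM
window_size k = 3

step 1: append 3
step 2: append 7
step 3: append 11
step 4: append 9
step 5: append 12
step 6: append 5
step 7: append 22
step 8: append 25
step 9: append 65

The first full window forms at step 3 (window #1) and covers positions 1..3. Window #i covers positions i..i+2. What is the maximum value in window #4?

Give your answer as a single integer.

step 1: append 3 -> window=[3] (not full yet)
step 2: append 7 -> window=[3, 7] (not full yet)
step 3: append 11 -> window=[3, 7, 11] -> max=11
step 4: append 9 -> window=[7, 11, 9] -> max=11
step 5: append 12 -> window=[11, 9, 12] -> max=12
step 6: append 5 -> window=[9, 12, 5] -> max=12
Window #4 max = 12

Answer: 12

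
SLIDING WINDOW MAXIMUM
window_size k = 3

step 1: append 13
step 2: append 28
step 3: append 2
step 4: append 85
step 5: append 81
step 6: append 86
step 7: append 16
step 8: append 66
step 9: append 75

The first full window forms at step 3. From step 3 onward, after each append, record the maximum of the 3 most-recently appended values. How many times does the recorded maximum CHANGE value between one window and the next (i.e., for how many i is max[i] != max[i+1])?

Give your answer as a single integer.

step 1: append 13 -> window=[13] (not full yet)
step 2: append 28 -> window=[13, 28] (not full yet)
step 3: append 2 -> window=[13, 28, 2] -> max=28
step 4: append 85 -> window=[28, 2, 85] -> max=85
step 5: append 81 -> window=[2, 85, 81] -> max=85
step 6: append 86 -> window=[85, 81, 86] -> max=86
step 7: append 16 -> window=[81, 86, 16] -> max=86
step 8: append 66 -> window=[86, 16, 66] -> max=86
step 9: append 75 -> window=[16, 66, 75] -> max=75
Recorded maximums: 28 85 85 86 86 86 75
Changes between consecutive maximums: 3

Answer: 3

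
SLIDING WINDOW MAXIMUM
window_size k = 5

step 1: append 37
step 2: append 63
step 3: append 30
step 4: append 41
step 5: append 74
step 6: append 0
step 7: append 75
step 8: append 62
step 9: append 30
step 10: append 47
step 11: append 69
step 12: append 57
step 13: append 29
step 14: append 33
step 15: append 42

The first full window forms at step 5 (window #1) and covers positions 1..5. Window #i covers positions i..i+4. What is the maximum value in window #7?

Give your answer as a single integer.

Answer: 75

Derivation:
step 1: append 37 -> window=[37] (not full yet)
step 2: append 63 -> window=[37, 63] (not full yet)
step 3: append 30 -> window=[37, 63, 30] (not full yet)
step 4: append 41 -> window=[37, 63, 30, 41] (not full yet)
step 5: append 74 -> window=[37, 63, 30, 41, 74] -> max=74
step 6: append 0 -> window=[63, 30, 41, 74, 0] -> max=74
step 7: append 75 -> window=[30, 41, 74, 0, 75] -> max=75
step 8: append 62 -> window=[41, 74, 0, 75, 62] -> max=75
step 9: append 30 -> window=[74, 0, 75, 62, 30] -> max=75
step 10: append 47 -> window=[0, 75, 62, 30, 47] -> max=75
step 11: append 69 -> window=[75, 62, 30, 47, 69] -> max=75
Window #7 max = 75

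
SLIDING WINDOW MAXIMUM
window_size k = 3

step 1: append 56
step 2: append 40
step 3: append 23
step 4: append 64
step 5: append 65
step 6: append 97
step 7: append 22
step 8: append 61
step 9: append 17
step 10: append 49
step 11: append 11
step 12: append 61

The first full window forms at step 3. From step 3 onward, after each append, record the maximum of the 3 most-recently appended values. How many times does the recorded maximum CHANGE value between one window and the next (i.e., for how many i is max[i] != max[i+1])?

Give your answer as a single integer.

Answer: 6

Derivation:
step 1: append 56 -> window=[56] (not full yet)
step 2: append 40 -> window=[56, 40] (not full yet)
step 3: append 23 -> window=[56, 40, 23] -> max=56
step 4: append 64 -> window=[40, 23, 64] -> max=64
step 5: append 65 -> window=[23, 64, 65] -> max=65
step 6: append 97 -> window=[64, 65, 97] -> max=97
step 7: append 22 -> window=[65, 97, 22] -> max=97
step 8: append 61 -> window=[97, 22, 61] -> max=97
step 9: append 17 -> window=[22, 61, 17] -> max=61
step 10: append 49 -> window=[61, 17, 49] -> max=61
step 11: append 11 -> window=[17, 49, 11] -> max=49
step 12: append 61 -> window=[49, 11, 61] -> max=61
Recorded maximums: 56 64 65 97 97 97 61 61 49 61
Changes between consecutive maximums: 6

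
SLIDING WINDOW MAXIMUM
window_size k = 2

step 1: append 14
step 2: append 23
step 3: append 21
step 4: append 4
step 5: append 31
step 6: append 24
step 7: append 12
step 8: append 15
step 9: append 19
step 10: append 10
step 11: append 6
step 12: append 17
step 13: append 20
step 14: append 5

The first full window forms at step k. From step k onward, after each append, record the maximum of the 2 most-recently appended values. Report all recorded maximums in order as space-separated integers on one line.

Answer: 23 23 21 31 31 24 15 19 19 10 17 20 20

Derivation:
step 1: append 14 -> window=[14] (not full yet)
step 2: append 23 -> window=[14, 23] -> max=23
step 3: append 21 -> window=[23, 21] -> max=23
step 4: append 4 -> window=[21, 4] -> max=21
step 5: append 31 -> window=[4, 31] -> max=31
step 6: append 24 -> window=[31, 24] -> max=31
step 7: append 12 -> window=[24, 12] -> max=24
step 8: append 15 -> window=[12, 15] -> max=15
step 9: append 19 -> window=[15, 19] -> max=19
step 10: append 10 -> window=[19, 10] -> max=19
step 11: append 6 -> window=[10, 6] -> max=10
step 12: append 17 -> window=[6, 17] -> max=17
step 13: append 20 -> window=[17, 20] -> max=20
step 14: append 5 -> window=[20, 5] -> max=20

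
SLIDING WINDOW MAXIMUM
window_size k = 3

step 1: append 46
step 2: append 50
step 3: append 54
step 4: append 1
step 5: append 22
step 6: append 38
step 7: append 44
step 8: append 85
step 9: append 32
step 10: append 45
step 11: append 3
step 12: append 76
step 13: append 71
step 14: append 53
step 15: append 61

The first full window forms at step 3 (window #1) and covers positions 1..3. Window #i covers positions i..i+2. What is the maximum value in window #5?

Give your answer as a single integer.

step 1: append 46 -> window=[46] (not full yet)
step 2: append 50 -> window=[46, 50] (not full yet)
step 3: append 54 -> window=[46, 50, 54] -> max=54
step 4: append 1 -> window=[50, 54, 1] -> max=54
step 5: append 22 -> window=[54, 1, 22] -> max=54
step 6: append 38 -> window=[1, 22, 38] -> max=38
step 7: append 44 -> window=[22, 38, 44] -> max=44
Window #5 max = 44

Answer: 44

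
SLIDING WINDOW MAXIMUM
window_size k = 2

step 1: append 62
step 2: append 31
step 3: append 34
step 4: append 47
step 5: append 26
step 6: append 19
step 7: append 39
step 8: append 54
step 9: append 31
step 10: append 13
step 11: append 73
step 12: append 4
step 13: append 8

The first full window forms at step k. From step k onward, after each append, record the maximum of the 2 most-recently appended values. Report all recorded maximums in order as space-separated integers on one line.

Answer: 62 34 47 47 26 39 54 54 31 73 73 8

Derivation:
step 1: append 62 -> window=[62] (not full yet)
step 2: append 31 -> window=[62, 31] -> max=62
step 3: append 34 -> window=[31, 34] -> max=34
step 4: append 47 -> window=[34, 47] -> max=47
step 5: append 26 -> window=[47, 26] -> max=47
step 6: append 19 -> window=[26, 19] -> max=26
step 7: append 39 -> window=[19, 39] -> max=39
step 8: append 54 -> window=[39, 54] -> max=54
step 9: append 31 -> window=[54, 31] -> max=54
step 10: append 13 -> window=[31, 13] -> max=31
step 11: append 73 -> window=[13, 73] -> max=73
step 12: append 4 -> window=[73, 4] -> max=73
step 13: append 8 -> window=[4, 8] -> max=8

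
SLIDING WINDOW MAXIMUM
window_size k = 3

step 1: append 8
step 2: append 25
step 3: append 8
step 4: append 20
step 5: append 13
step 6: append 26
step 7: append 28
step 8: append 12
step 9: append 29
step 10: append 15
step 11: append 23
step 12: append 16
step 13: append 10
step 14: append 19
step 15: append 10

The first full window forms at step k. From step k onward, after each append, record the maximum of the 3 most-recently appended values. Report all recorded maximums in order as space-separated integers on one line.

step 1: append 8 -> window=[8] (not full yet)
step 2: append 25 -> window=[8, 25] (not full yet)
step 3: append 8 -> window=[8, 25, 8] -> max=25
step 4: append 20 -> window=[25, 8, 20] -> max=25
step 5: append 13 -> window=[8, 20, 13] -> max=20
step 6: append 26 -> window=[20, 13, 26] -> max=26
step 7: append 28 -> window=[13, 26, 28] -> max=28
step 8: append 12 -> window=[26, 28, 12] -> max=28
step 9: append 29 -> window=[28, 12, 29] -> max=29
step 10: append 15 -> window=[12, 29, 15] -> max=29
step 11: append 23 -> window=[29, 15, 23] -> max=29
step 12: append 16 -> window=[15, 23, 16] -> max=23
step 13: append 10 -> window=[23, 16, 10] -> max=23
step 14: append 19 -> window=[16, 10, 19] -> max=19
step 15: append 10 -> window=[10, 19, 10] -> max=19

Answer: 25 25 20 26 28 28 29 29 29 23 23 19 19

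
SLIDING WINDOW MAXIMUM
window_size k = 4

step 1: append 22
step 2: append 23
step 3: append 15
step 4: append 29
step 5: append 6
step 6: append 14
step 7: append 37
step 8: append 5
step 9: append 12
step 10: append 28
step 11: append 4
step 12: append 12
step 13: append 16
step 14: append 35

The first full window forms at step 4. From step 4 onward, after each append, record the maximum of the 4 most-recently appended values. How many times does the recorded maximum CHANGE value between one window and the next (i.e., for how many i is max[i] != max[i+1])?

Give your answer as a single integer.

Answer: 3

Derivation:
step 1: append 22 -> window=[22] (not full yet)
step 2: append 23 -> window=[22, 23] (not full yet)
step 3: append 15 -> window=[22, 23, 15] (not full yet)
step 4: append 29 -> window=[22, 23, 15, 29] -> max=29
step 5: append 6 -> window=[23, 15, 29, 6] -> max=29
step 6: append 14 -> window=[15, 29, 6, 14] -> max=29
step 7: append 37 -> window=[29, 6, 14, 37] -> max=37
step 8: append 5 -> window=[6, 14, 37, 5] -> max=37
step 9: append 12 -> window=[14, 37, 5, 12] -> max=37
step 10: append 28 -> window=[37, 5, 12, 28] -> max=37
step 11: append 4 -> window=[5, 12, 28, 4] -> max=28
step 12: append 12 -> window=[12, 28, 4, 12] -> max=28
step 13: append 16 -> window=[28, 4, 12, 16] -> max=28
step 14: append 35 -> window=[4, 12, 16, 35] -> max=35
Recorded maximums: 29 29 29 37 37 37 37 28 28 28 35
Changes between consecutive maximums: 3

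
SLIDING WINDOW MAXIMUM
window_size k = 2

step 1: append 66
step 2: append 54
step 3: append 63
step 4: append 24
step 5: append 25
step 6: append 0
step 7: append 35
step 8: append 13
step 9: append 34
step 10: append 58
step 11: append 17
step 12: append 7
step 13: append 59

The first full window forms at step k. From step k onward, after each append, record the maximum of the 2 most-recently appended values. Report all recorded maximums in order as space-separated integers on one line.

step 1: append 66 -> window=[66] (not full yet)
step 2: append 54 -> window=[66, 54] -> max=66
step 3: append 63 -> window=[54, 63] -> max=63
step 4: append 24 -> window=[63, 24] -> max=63
step 5: append 25 -> window=[24, 25] -> max=25
step 6: append 0 -> window=[25, 0] -> max=25
step 7: append 35 -> window=[0, 35] -> max=35
step 8: append 13 -> window=[35, 13] -> max=35
step 9: append 34 -> window=[13, 34] -> max=34
step 10: append 58 -> window=[34, 58] -> max=58
step 11: append 17 -> window=[58, 17] -> max=58
step 12: append 7 -> window=[17, 7] -> max=17
step 13: append 59 -> window=[7, 59] -> max=59

Answer: 66 63 63 25 25 35 35 34 58 58 17 59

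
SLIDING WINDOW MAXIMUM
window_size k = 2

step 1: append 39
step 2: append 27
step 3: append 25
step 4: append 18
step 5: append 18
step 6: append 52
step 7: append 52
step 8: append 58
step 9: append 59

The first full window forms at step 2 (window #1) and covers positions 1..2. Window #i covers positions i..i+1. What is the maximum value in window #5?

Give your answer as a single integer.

step 1: append 39 -> window=[39] (not full yet)
step 2: append 27 -> window=[39, 27] -> max=39
step 3: append 25 -> window=[27, 25] -> max=27
step 4: append 18 -> window=[25, 18] -> max=25
step 5: append 18 -> window=[18, 18] -> max=18
step 6: append 52 -> window=[18, 52] -> max=52
Window #5 max = 52

Answer: 52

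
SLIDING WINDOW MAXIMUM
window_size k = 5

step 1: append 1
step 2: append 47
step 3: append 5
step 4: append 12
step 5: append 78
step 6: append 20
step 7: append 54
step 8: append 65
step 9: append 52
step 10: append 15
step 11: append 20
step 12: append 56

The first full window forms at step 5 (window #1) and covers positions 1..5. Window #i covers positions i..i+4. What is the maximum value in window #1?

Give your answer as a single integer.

Answer: 78

Derivation:
step 1: append 1 -> window=[1] (not full yet)
step 2: append 47 -> window=[1, 47] (not full yet)
step 3: append 5 -> window=[1, 47, 5] (not full yet)
step 4: append 12 -> window=[1, 47, 5, 12] (not full yet)
step 5: append 78 -> window=[1, 47, 5, 12, 78] -> max=78
Window #1 max = 78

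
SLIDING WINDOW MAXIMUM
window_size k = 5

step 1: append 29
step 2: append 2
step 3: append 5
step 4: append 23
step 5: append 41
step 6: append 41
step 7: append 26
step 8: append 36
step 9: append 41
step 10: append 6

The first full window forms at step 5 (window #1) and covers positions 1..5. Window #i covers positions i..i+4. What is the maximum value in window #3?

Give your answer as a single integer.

Answer: 41

Derivation:
step 1: append 29 -> window=[29] (not full yet)
step 2: append 2 -> window=[29, 2] (not full yet)
step 3: append 5 -> window=[29, 2, 5] (not full yet)
step 4: append 23 -> window=[29, 2, 5, 23] (not full yet)
step 5: append 41 -> window=[29, 2, 5, 23, 41] -> max=41
step 6: append 41 -> window=[2, 5, 23, 41, 41] -> max=41
step 7: append 26 -> window=[5, 23, 41, 41, 26] -> max=41
Window #3 max = 41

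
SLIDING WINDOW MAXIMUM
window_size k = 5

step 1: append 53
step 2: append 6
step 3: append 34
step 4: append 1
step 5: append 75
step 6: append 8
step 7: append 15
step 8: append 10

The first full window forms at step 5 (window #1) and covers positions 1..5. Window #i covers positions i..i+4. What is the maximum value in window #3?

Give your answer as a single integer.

Answer: 75

Derivation:
step 1: append 53 -> window=[53] (not full yet)
step 2: append 6 -> window=[53, 6] (not full yet)
step 3: append 34 -> window=[53, 6, 34] (not full yet)
step 4: append 1 -> window=[53, 6, 34, 1] (not full yet)
step 5: append 75 -> window=[53, 6, 34, 1, 75] -> max=75
step 6: append 8 -> window=[6, 34, 1, 75, 8] -> max=75
step 7: append 15 -> window=[34, 1, 75, 8, 15] -> max=75
Window #3 max = 75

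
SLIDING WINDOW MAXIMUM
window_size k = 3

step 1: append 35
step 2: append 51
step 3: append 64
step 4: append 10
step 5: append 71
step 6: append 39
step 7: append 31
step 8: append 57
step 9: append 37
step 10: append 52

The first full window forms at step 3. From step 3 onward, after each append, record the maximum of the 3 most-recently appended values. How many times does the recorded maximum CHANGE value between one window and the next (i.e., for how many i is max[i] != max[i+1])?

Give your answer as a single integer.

Answer: 2

Derivation:
step 1: append 35 -> window=[35] (not full yet)
step 2: append 51 -> window=[35, 51] (not full yet)
step 3: append 64 -> window=[35, 51, 64] -> max=64
step 4: append 10 -> window=[51, 64, 10] -> max=64
step 5: append 71 -> window=[64, 10, 71] -> max=71
step 6: append 39 -> window=[10, 71, 39] -> max=71
step 7: append 31 -> window=[71, 39, 31] -> max=71
step 8: append 57 -> window=[39, 31, 57] -> max=57
step 9: append 37 -> window=[31, 57, 37] -> max=57
step 10: append 52 -> window=[57, 37, 52] -> max=57
Recorded maximums: 64 64 71 71 71 57 57 57
Changes between consecutive maximums: 2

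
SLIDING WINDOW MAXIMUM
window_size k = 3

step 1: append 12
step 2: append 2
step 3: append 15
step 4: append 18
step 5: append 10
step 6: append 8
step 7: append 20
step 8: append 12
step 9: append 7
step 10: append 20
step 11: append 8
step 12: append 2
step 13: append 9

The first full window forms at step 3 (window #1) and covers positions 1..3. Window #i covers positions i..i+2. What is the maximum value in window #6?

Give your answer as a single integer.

step 1: append 12 -> window=[12] (not full yet)
step 2: append 2 -> window=[12, 2] (not full yet)
step 3: append 15 -> window=[12, 2, 15] -> max=15
step 4: append 18 -> window=[2, 15, 18] -> max=18
step 5: append 10 -> window=[15, 18, 10] -> max=18
step 6: append 8 -> window=[18, 10, 8] -> max=18
step 7: append 20 -> window=[10, 8, 20] -> max=20
step 8: append 12 -> window=[8, 20, 12] -> max=20
Window #6 max = 20

Answer: 20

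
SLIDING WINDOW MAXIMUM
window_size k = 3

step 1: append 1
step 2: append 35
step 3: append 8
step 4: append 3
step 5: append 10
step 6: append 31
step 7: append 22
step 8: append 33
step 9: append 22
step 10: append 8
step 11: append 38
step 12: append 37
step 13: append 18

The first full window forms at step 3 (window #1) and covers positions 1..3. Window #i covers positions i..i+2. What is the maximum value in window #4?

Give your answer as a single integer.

Answer: 31

Derivation:
step 1: append 1 -> window=[1] (not full yet)
step 2: append 35 -> window=[1, 35] (not full yet)
step 3: append 8 -> window=[1, 35, 8] -> max=35
step 4: append 3 -> window=[35, 8, 3] -> max=35
step 5: append 10 -> window=[8, 3, 10] -> max=10
step 6: append 31 -> window=[3, 10, 31] -> max=31
Window #4 max = 31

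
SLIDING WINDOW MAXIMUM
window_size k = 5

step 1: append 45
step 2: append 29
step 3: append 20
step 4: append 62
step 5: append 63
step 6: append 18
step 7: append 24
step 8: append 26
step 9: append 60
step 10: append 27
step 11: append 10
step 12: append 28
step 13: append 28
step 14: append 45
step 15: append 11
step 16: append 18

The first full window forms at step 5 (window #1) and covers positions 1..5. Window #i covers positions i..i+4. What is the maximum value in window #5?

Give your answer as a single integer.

step 1: append 45 -> window=[45] (not full yet)
step 2: append 29 -> window=[45, 29] (not full yet)
step 3: append 20 -> window=[45, 29, 20] (not full yet)
step 4: append 62 -> window=[45, 29, 20, 62] (not full yet)
step 5: append 63 -> window=[45, 29, 20, 62, 63] -> max=63
step 6: append 18 -> window=[29, 20, 62, 63, 18] -> max=63
step 7: append 24 -> window=[20, 62, 63, 18, 24] -> max=63
step 8: append 26 -> window=[62, 63, 18, 24, 26] -> max=63
step 9: append 60 -> window=[63, 18, 24, 26, 60] -> max=63
Window #5 max = 63

Answer: 63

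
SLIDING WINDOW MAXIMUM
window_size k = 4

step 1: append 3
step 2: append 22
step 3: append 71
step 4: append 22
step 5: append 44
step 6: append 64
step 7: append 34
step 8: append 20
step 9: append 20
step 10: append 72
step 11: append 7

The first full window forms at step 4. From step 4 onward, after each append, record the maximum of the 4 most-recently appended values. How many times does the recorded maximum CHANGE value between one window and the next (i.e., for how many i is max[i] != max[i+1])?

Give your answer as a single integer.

step 1: append 3 -> window=[3] (not full yet)
step 2: append 22 -> window=[3, 22] (not full yet)
step 3: append 71 -> window=[3, 22, 71] (not full yet)
step 4: append 22 -> window=[3, 22, 71, 22] -> max=71
step 5: append 44 -> window=[22, 71, 22, 44] -> max=71
step 6: append 64 -> window=[71, 22, 44, 64] -> max=71
step 7: append 34 -> window=[22, 44, 64, 34] -> max=64
step 8: append 20 -> window=[44, 64, 34, 20] -> max=64
step 9: append 20 -> window=[64, 34, 20, 20] -> max=64
step 10: append 72 -> window=[34, 20, 20, 72] -> max=72
step 11: append 7 -> window=[20, 20, 72, 7] -> max=72
Recorded maximums: 71 71 71 64 64 64 72 72
Changes between consecutive maximums: 2

Answer: 2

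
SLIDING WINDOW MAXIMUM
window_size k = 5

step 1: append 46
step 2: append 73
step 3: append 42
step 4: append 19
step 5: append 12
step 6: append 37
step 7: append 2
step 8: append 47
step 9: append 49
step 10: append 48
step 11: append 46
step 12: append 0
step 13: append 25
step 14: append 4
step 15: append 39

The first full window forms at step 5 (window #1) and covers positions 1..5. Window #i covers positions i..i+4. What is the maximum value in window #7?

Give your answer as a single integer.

Answer: 49

Derivation:
step 1: append 46 -> window=[46] (not full yet)
step 2: append 73 -> window=[46, 73] (not full yet)
step 3: append 42 -> window=[46, 73, 42] (not full yet)
step 4: append 19 -> window=[46, 73, 42, 19] (not full yet)
step 5: append 12 -> window=[46, 73, 42, 19, 12] -> max=73
step 6: append 37 -> window=[73, 42, 19, 12, 37] -> max=73
step 7: append 2 -> window=[42, 19, 12, 37, 2] -> max=42
step 8: append 47 -> window=[19, 12, 37, 2, 47] -> max=47
step 9: append 49 -> window=[12, 37, 2, 47, 49] -> max=49
step 10: append 48 -> window=[37, 2, 47, 49, 48] -> max=49
step 11: append 46 -> window=[2, 47, 49, 48, 46] -> max=49
Window #7 max = 49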